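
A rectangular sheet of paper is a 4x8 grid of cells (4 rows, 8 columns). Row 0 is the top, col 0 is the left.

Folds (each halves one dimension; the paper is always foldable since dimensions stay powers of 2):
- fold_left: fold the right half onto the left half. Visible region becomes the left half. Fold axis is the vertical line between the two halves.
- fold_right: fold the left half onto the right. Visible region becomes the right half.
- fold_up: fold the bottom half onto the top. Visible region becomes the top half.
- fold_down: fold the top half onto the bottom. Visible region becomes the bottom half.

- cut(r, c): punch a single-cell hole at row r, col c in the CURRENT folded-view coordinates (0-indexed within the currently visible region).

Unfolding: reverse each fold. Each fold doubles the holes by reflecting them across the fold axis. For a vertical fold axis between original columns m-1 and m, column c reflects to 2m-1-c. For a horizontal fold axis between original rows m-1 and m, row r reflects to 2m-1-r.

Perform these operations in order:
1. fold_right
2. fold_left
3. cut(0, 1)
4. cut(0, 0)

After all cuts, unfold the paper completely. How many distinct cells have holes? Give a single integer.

Answer: 8

Derivation:
Op 1 fold_right: fold axis v@4; visible region now rows[0,4) x cols[4,8) = 4x4
Op 2 fold_left: fold axis v@6; visible region now rows[0,4) x cols[4,6) = 4x2
Op 3 cut(0, 1): punch at orig (0,5); cuts so far [(0, 5)]; region rows[0,4) x cols[4,6) = 4x2
Op 4 cut(0, 0): punch at orig (0,4); cuts so far [(0, 4), (0, 5)]; region rows[0,4) x cols[4,6) = 4x2
Unfold 1 (reflect across v@6): 4 holes -> [(0, 4), (0, 5), (0, 6), (0, 7)]
Unfold 2 (reflect across v@4): 8 holes -> [(0, 0), (0, 1), (0, 2), (0, 3), (0, 4), (0, 5), (0, 6), (0, 7)]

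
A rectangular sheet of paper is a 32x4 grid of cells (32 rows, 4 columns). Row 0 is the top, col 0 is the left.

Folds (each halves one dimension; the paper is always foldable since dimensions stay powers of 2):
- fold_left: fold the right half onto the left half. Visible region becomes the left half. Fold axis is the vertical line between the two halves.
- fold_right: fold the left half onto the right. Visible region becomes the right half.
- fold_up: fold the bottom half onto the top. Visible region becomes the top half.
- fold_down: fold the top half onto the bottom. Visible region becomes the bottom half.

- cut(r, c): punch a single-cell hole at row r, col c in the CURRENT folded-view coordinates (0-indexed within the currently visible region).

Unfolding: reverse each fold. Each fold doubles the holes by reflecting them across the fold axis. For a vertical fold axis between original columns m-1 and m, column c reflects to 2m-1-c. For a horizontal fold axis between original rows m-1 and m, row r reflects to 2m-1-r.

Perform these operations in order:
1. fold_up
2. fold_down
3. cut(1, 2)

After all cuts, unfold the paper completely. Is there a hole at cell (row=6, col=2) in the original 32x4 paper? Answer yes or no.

Op 1 fold_up: fold axis h@16; visible region now rows[0,16) x cols[0,4) = 16x4
Op 2 fold_down: fold axis h@8; visible region now rows[8,16) x cols[0,4) = 8x4
Op 3 cut(1, 2): punch at orig (9,2); cuts so far [(9, 2)]; region rows[8,16) x cols[0,4) = 8x4
Unfold 1 (reflect across h@8): 2 holes -> [(6, 2), (9, 2)]
Unfold 2 (reflect across h@16): 4 holes -> [(6, 2), (9, 2), (22, 2), (25, 2)]
Holes: [(6, 2), (9, 2), (22, 2), (25, 2)]

Answer: yes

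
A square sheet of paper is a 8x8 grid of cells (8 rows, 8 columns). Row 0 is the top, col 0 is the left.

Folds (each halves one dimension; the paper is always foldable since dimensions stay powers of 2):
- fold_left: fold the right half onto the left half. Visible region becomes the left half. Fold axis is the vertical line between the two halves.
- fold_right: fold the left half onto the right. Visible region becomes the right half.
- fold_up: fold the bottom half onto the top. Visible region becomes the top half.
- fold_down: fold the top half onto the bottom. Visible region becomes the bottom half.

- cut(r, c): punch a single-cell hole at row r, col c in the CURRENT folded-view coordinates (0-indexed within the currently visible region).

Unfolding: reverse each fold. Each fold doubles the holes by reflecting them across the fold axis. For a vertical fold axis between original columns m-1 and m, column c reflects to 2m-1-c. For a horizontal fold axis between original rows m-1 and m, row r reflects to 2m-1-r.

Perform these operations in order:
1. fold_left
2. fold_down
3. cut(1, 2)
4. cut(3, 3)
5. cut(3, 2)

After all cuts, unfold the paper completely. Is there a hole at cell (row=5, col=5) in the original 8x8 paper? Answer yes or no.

Op 1 fold_left: fold axis v@4; visible region now rows[0,8) x cols[0,4) = 8x4
Op 2 fold_down: fold axis h@4; visible region now rows[4,8) x cols[0,4) = 4x4
Op 3 cut(1, 2): punch at orig (5,2); cuts so far [(5, 2)]; region rows[4,8) x cols[0,4) = 4x4
Op 4 cut(3, 3): punch at orig (7,3); cuts so far [(5, 2), (7, 3)]; region rows[4,8) x cols[0,4) = 4x4
Op 5 cut(3, 2): punch at orig (7,2); cuts so far [(5, 2), (7, 2), (7, 3)]; region rows[4,8) x cols[0,4) = 4x4
Unfold 1 (reflect across h@4): 6 holes -> [(0, 2), (0, 3), (2, 2), (5, 2), (7, 2), (7, 3)]
Unfold 2 (reflect across v@4): 12 holes -> [(0, 2), (0, 3), (0, 4), (0, 5), (2, 2), (2, 5), (5, 2), (5, 5), (7, 2), (7, 3), (7, 4), (7, 5)]
Holes: [(0, 2), (0, 3), (0, 4), (0, 5), (2, 2), (2, 5), (5, 2), (5, 5), (7, 2), (7, 3), (7, 4), (7, 5)]

Answer: yes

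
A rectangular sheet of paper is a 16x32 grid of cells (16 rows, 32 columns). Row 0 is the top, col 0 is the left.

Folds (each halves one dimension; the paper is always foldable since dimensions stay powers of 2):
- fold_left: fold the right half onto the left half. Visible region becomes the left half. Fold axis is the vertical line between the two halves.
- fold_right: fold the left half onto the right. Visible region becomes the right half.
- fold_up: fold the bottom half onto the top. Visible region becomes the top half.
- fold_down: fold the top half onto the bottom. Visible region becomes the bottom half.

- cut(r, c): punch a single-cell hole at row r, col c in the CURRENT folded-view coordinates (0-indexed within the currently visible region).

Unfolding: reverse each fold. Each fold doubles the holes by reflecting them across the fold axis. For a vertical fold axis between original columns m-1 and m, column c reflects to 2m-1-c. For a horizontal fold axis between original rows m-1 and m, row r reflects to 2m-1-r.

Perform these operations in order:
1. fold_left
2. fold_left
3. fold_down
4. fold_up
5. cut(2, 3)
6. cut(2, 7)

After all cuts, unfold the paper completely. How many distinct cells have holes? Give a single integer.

Answer: 32

Derivation:
Op 1 fold_left: fold axis v@16; visible region now rows[0,16) x cols[0,16) = 16x16
Op 2 fold_left: fold axis v@8; visible region now rows[0,16) x cols[0,8) = 16x8
Op 3 fold_down: fold axis h@8; visible region now rows[8,16) x cols[0,8) = 8x8
Op 4 fold_up: fold axis h@12; visible region now rows[8,12) x cols[0,8) = 4x8
Op 5 cut(2, 3): punch at orig (10,3); cuts so far [(10, 3)]; region rows[8,12) x cols[0,8) = 4x8
Op 6 cut(2, 7): punch at orig (10,7); cuts so far [(10, 3), (10, 7)]; region rows[8,12) x cols[0,8) = 4x8
Unfold 1 (reflect across h@12): 4 holes -> [(10, 3), (10, 7), (13, 3), (13, 7)]
Unfold 2 (reflect across h@8): 8 holes -> [(2, 3), (2, 7), (5, 3), (5, 7), (10, 3), (10, 7), (13, 3), (13, 7)]
Unfold 3 (reflect across v@8): 16 holes -> [(2, 3), (2, 7), (2, 8), (2, 12), (5, 3), (5, 7), (5, 8), (5, 12), (10, 3), (10, 7), (10, 8), (10, 12), (13, 3), (13, 7), (13, 8), (13, 12)]
Unfold 4 (reflect across v@16): 32 holes -> [(2, 3), (2, 7), (2, 8), (2, 12), (2, 19), (2, 23), (2, 24), (2, 28), (5, 3), (5, 7), (5, 8), (5, 12), (5, 19), (5, 23), (5, 24), (5, 28), (10, 3), (10, 7), (10, 8), (10, 12), (10, 19), (10, 23), (10, 24), (10, 28), (13, 3), (13, 7), (13, 8), (13, 12), (13, 19), (13, 23), (13, 24), (13, 28)]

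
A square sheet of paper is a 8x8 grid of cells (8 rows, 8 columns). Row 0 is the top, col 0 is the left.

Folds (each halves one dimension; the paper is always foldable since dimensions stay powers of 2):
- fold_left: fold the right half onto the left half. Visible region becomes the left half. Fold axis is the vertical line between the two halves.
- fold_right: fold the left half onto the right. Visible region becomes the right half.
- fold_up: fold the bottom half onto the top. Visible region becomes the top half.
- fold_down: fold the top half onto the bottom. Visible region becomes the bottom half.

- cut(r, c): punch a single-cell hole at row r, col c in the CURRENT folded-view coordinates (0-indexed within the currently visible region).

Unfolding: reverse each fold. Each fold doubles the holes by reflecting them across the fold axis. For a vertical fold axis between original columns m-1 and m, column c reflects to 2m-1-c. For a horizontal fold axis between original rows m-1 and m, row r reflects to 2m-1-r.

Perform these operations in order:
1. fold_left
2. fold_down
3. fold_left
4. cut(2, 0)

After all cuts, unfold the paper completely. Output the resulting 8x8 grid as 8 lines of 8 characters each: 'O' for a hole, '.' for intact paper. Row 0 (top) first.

Answer: ........
O..OO..O
........
........
........
........
O..OO..O
........

Derivation:
Op 1 fold_left: fold axis v@4; visible region now rows[0,8) x cols[0,4) = 8x4
Op 2 fold_down: fold axis h@4; visible region now rows[4,8) x cols[0,4) = 4x4
Op 3 fold_left: fold axis v@2; visible region now rows[4,8) x cols[0,2) = 4x2
Op 4 cut(2, 0): punch at orig (6,0); cuts so far [(6, 0)]; region rows[4,8) x cols[0,2) = 4x2
Unfold 1 (reflect across v@2): 2 holes -> [(6, 0), (6, 3)]
Unfold 2 (reflect across h@4): 4 holes -> [(1, 0), (1, 3), (6, 0), (6, 3)]
Unfold 3 (reflect across v@4): 8 holes -> [(1, 0), (1, 3), (1, 4), (1, 7), (6, 0), (6, 3), (6, 4), (6, 7)]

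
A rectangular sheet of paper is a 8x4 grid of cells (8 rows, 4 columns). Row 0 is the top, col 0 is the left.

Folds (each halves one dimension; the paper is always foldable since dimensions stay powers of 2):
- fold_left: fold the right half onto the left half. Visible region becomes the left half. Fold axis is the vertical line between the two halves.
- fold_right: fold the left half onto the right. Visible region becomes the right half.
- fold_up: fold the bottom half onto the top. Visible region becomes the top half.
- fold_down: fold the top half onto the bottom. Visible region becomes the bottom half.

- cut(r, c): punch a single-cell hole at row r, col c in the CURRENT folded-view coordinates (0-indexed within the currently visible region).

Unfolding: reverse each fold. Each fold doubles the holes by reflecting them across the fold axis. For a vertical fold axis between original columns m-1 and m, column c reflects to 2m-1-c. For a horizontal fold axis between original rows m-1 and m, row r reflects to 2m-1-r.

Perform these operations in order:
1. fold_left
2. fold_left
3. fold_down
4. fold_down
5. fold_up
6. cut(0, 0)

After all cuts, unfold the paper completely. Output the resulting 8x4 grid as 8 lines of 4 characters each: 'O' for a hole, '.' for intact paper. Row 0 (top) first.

Op 1 fold_left: fold axis v@2; visible region now rows[0,8) x cols[0,2) = 8x2
Op 2 fold_left: fold axis v@1; visible region now rows[0,8) x cols[0,1) = 8x1
Op 3 fold_down: fold axis h@4; visible region now rows[4,8) x cols[0,1) = 4x1
Op 4 fold_down: fold axis h@6; visible region now rows[6,8) x cols[0,1) = 2x1
Op 5 fold_up: fold axis h@7; visible region now rows[6,7) x cols[0,1) = 1x1
Op 6 cut(0, 0): punch at orig (6,0); cuts so far [(6, 0)]; region rows[6,7) x cols[0,1) = 1x1
Unfold 1 (reflect across h@7): 2 holes -> [(6, 0), (7, 0)]
Unfold 2 (reflect across h@6): 4 holes -> [(4, 0), (5, 0), (6, 0), (7, 0)]
Unfold 3 (reflect across h@4): 8 holes -> [(0, 0), (1, 0), (2, 0), (3, 0), (4, 0), (5, 0), (6, 0), (7, 0)]
Unfold 4 (reflect across v@1): 16 holes -> [(0, 0), (0, 1), (1, 0), (1, 1), (2, 0), (2, 1), (3, 0), (3, 1), (4, 0), (4, 1), (5, 0), (5, 1), (6, 0), (6, 1), (7, 0), (7, 1)]
Unfold 5 (reflect across v@2): 32 holes -> [(0, 0), (0, 1), (0, 2), (0, 3), (1, 0), (1, 1), (1, 2), (1, 3), (2, 0), (2, 1), (2, 2), (2, 3), (3, 0), (3, 1), (3, 2), (3, 3), (4, 0), (4, 1), (4, 2), (4, 3), (5, 0), (5, 1), (5, 2), (5, 3), (6, 0), (6, 1), (6, 2), (6, 3), (7, 0), (7, 1), (7, 2), (7, 3)]

Answer: OOOO
OOOO
OOOO
OOOO
OOOO
OOOO
OOOO
OOOO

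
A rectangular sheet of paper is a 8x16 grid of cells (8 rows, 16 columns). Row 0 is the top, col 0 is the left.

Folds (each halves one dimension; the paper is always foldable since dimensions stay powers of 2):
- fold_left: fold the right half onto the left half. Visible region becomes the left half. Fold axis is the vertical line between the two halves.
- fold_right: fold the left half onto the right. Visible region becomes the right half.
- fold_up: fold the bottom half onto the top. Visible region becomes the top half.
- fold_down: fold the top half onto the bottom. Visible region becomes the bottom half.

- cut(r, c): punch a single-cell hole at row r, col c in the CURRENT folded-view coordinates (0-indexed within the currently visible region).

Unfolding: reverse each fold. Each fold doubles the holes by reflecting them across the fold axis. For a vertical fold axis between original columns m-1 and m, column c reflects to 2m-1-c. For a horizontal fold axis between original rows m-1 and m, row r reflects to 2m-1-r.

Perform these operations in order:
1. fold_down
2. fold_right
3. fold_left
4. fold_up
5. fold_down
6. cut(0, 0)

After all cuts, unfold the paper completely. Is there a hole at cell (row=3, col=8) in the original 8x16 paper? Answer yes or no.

Op 1 fold_down: fold axis h@4; visible region now rows[4,8) x cols[0,16) = 4x16
Op 2 fold_right: fold axis v@8; visible region now rows[4,8) x cols[8,16) = 4x8
Op 3 fold_left: fold axis v@12; visible region now rows[4,8) x cols[8,12) = 4x4
Op 4 fold_up: fold axis h@6; visible region now rows[4,6) x cols[8,12) = 2x4
Op 5 fold_down: fold axis h@5; visible region now rows[5,6) x cols[8,12) = 1x4
Op 6 cut(0, 0): punch at orig (5,8); cuts so far [(5, 8)]; region rows[5,6) x cols[8,12) = 1x4
Unfold 1 (reflect across h@5): 2 holes -> [(4, 8), (5, 8)]
Unfold 2 (reflect across h@6): 4 holes -> [(4, 8), (5, 8), (6, 8), (7, 8)]
Unfold 3 (reflect across v@12): 8 holes -> [(4, 8), (4, 15), (5, 8), (5, 15), (6, 8), (6, 15), (7, 8), (7, 15)]
Unfold 4 (reflect across v@8): 16 holes -> [(4, 0), (4, 7), (4, 8), (4, 15), (5, 0), (5, 7), (5, 8), (5, 15), (6, 0), (6, 7), (6, 8), (6, 15), (7, 0), (7, 7), (7, 8), (7, 15)]
Unfold 5 (reflect across h@4): 32 holes -> [(0, 0), (0, 7), (0, 8), (0, 15), (1, 0), (1, 7), (1, 8), (1, 15), (2, 0), (2, 7), (2, 8), (2, 15), (3, 0), (3, 7), (3, 8), (3, 15), (4, 0), (4, 7), (4, 8), (4, 15), (5, 0), (5, 7), (5, 8), (5, 15), (6, 0), (6, 7), (6, 8), (6, 15), (7, 0), (7, 7), (7, 8), (7, 15)]
Holes: [(0, 0), (0, 7), (0, 8), (0, 15), (1, 0), (1, 7), (1, 8), (1, 15), (2, 0), (2, 7), (2, 8), (2, 15), (3, 0), (3, 7), (3, 8), (3, 15), (4, 0), (4, 7), (4, 8), (4, 15), (5, 0), (5, 7), (5, 8), (5, 15), (6, 0), (6, 7), (6, 8), (6, 15), (7, 0), (7, 7), (7, 8), (7, 15)]

Answer: yes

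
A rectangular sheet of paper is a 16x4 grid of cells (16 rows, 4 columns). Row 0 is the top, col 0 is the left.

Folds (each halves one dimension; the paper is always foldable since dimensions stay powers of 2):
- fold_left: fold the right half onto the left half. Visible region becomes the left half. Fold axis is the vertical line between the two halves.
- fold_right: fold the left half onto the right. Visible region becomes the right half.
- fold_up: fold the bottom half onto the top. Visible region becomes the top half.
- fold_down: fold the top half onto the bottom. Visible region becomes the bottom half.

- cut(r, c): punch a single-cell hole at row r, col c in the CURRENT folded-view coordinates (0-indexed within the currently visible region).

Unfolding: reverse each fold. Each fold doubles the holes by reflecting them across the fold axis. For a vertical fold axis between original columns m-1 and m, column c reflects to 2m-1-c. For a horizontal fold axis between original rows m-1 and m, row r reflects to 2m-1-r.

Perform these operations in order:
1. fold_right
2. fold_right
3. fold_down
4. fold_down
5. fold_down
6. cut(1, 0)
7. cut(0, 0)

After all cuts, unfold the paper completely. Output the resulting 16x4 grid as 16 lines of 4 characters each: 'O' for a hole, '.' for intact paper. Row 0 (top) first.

Op 1 fold_right: fold axis v@2; visible region now rows[0,16) x cols[2,4) = 16x2
Op 2 fold_right: fold axis v@3; visible region now rows[0,16) x cols[3,4) = 16x1
Op 3 fold_down: fold axis h@8; visible region now rows[8,16) x cols[3,4) = 8x1
Op 4 fold_down: fold axis h@12; visible region now rows[12,16) x cols[3,4) = 4x1
Op 5 fold_down: fold axis h@14; visible region now rows[14,16) x cols[3,4) = 2x1
Op 6 cut(1, 0): punch at orig (15,3); cuts so far [(15, 3)]; region rows[14,16) x cols[3,4) = 2x1
Op 7 cut(0, 0): punch at orig (14,3); cuts so far [(14, 3), (15, 3)]; region rows[14,16) x cols[3,4) = 2x1
Unfold 1 (reflect across h@14): 4 holes -> [(12, 3), (13, 3), (14, 3), (15, 3)]
Unfold 2 (reflect across h@12): 8 holes -> [(8, 3), (9, 3), (10, 3), (11, 3), (12, 3), (13, 3), (14, 3), (15, 3)]
Unfold 3 (reflect across h@8): 16 holes -> [(0, 3), (1, 3), (2, 3), (3, 3), (4, 3), (5, 3), (6, 3), (7, 3), (8, 3), (9, 3), (10, 3), (11, 3), (12, 3), (13, 3), (14, 3), (15, 3)]
Unfold 4 (reflect across v@3): 32 holes -> [(0, 2), (0, 3), (1, 2), (1, 3), (2, 2), (2, 3), (3, 2), (3, 3), (4, 2), (4, 3), (5, 2), (5, 3), (6, 2), (6, 3), (7, 2), (7, 3), (8, 2), (8, 3), (9, 2), (9, 3), (10, 2), (10, 3), (11, 2), (11, 3), (12, 2), (12, 3), (13, 2), (13, 3), (14, 2), (14, 3), (15, 2), (15, 3)]
Unfold 5 (reflect across v@2): 64 holes -> [(0, 0), (0, 1), (0, 2), (0, 3), (1, 0), (1, 1), (1, 2), (1, 3), (2, 0), (2, 1), (2, 2), (2, 3), (3, 0), (3, 1), (3, 2), (3, 3), (4, 0), (4, 1), (4, 2), (4, 3), (5, 0), (5, 1), (5, 2), (5, 3), (6, 0), (6, 1), (6, 2), (6, 3), (7, 0), (7, 1), (7, 2), (7, 3), (8, 0), (8, 1), (8, 2), (8, 3), (9, 0), (9, 1), (9, 2), (9, 3), (10, 0), (10, 1), (10, 2), (10, 3), (11, 0), (11, 1), (11, 2), (11, 3), (12, 0), (12, 1), (12, 2), (12, 3), (13, 0), (13, 1), (13, 2), (13, 3), (14, 0), (14, 1), (14, 2), (14, 3), (15, 0), (15, 1), (15, 2), (15, 3)]

Answer: OOOO
OOOO
OOOO
OOOO
OOOO
OOOO
OOOO
OOOO
OOOO
OOOO
OOOO
OOOO
OOOO
OOOO
OOOO
OOOO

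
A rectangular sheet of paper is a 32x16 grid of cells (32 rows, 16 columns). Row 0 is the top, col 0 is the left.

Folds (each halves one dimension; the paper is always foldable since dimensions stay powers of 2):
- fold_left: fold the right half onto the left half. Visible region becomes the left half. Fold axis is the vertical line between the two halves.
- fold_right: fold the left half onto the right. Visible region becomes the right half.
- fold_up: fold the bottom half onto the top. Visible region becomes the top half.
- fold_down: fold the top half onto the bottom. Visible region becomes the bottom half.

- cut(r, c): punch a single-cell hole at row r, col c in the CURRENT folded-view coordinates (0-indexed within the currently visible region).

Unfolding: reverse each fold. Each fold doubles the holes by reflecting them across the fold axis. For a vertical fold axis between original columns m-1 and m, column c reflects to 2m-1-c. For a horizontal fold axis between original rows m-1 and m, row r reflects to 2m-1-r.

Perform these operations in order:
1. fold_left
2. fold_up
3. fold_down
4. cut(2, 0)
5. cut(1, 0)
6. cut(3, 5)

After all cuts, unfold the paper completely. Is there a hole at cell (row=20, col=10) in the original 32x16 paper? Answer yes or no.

Op 1 fold_left: fold axis v@8; visible region now rows[0,32) x cols[0,8) = 32x8
Op 2 fold_up: fold axis h@16; visible region now rows[0,16) x cols[0,8) = 16x8
Op 3 fold_down: fold axis h@8; visible region now rows[8,16) x cols[0,8) = 8x8
Op 4 cut(2, 0): punch at orig (10,0); cuts so far [(10, 0)]; region rows[8,16) x cols[0,8) = 8x8
Op 5 cut(1, 0): punch at orig (9,0); cuts so far [(9, 0), (10, 0)]; region rows[8,16) x cols[0,8) = 8x8
Op 6 cut(3, 5): punch at orig (11,5); cuts so far [(9, 0), (10, 0), (11, 5)]; region rows[8,16) x cols[0,8) = 8x8
Unfold 1 (reflect across h@8): 6 holes -> [(4, 5), (5, 0), (6, 0), (9, 0), (10, 0), (11, 5)]
Unfold 2 (reflect across h@16): 12 holes -> [(4, 5), (5, 0), (6, 0), (9, 0), (10, 0), (11, 5), (20, 5), (21, 0), (22, 0), (25, 0), (26, 0), (27, 5)]
Unfold 3 (reflect across v@8): 24 holes -> [(4, 5), (4, 10), (5, 0), (5, 15), (6, 0), (6, 15), (9, 0), (9, 15), (10, 0), (10, 15), (11, 5), (11, 10), (20, 5), (20, 10), (21, 0), (21, 15), (22, 0), (22, 15), (25, 0), (25, 15), (26, 0), (26, 15), (27, 5), (27, 10)]
Holes: [(4, 5), (4, 10), (5, 0), (5, 15), (6, 0), (6, 15), (9, 0), (9, 15), (10, 0), (10, 15), (11, 5), (11, 10), (20, 5), (20, 10), (21, 0), (21, 15), (22, 0), (22, 15), (25, 0), (25, 15), (26, 0), (26, 15), (27, 5), (27, 10)]

Answer: yes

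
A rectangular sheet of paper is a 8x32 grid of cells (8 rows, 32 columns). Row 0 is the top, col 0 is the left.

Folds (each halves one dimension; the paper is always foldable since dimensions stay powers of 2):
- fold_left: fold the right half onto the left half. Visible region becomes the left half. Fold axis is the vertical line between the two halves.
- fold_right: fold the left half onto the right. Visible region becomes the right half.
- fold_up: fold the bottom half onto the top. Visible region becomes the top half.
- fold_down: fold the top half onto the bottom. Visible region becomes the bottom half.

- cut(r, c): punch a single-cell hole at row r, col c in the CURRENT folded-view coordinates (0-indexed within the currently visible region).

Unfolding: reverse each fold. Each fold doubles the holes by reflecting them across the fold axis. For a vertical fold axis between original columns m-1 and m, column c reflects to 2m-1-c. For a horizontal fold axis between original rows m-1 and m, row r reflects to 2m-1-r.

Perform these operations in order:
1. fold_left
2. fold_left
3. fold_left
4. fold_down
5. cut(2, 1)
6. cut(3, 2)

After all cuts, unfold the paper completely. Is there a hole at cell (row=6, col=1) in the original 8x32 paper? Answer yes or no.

Op 1 fold_left: fold axis v@16; visible region now rows[0,8) x cols[0,16) = 8x16
Op 2 fold_left: fold axis v@8; visible region now rows[0,8) x cols[0,8) = 8x8
Op 3 fold_left: fold axis v@4; visible region now rows[0,8) x cols[0,4) = 8x4
Op 4 fold_down: fold axis h@4; visible region now rows[4,8) x cols[0,4) = 4x4
Op 5 cut(2, 1): punch at orig (6,1); cuts so far [(6, 1)]; region rows[4,8) x cols[0,4) = 4x4
Op 6 cut(3, 2): punch at orig (7,2); cuts so far [(6, 1), (7, 2)]; region rows[4,8) x cols[0,4) = 4x4
Unfold 1 (reflect across h@4): 4 holes -> [(0, 2), (1, 1), (6, 1), (7, 2)]
Unfold 2 (reflect across v@4): 8 holes -> [(0, 2), (0, 5), (1, 1), (1, 6), (6, 1), (6, 6), (7, 2), (7, 5)]
Unfold 3 (reflect across v@8): 16 holes -> [(0, 2), (0, 5), (0, 10), (0, 13), (1, 1), (1, 6), (1, 9), (1, 14), (6, 1), (6, 6), (6, 9), (6, 14), (7, 2), (7, 5), (7, 10), (7, 13)]
Unfold 4 (reflect across v@16): 32 holes -> [(0, 2), (0, 5), (0, 10), (0, 13), (0, 18), (0, 21), (0, 26), (0, 29), (1, 1), (1, 6), (1, 9), (1, 14), (1, 17), (1, 22), (1, 25), (1, 30), (6, 1), (6, 6), (6, 9), (6, 14), (6, 17), (6, 22), (6, 25), (6, 30), (7, 2), (7, 5), (7, 10), (7, 13), (7, 18), (7, 21), (7, 26), (7, 29)]
Holes: [(0, 2), (0, 5), (0, 10), (0, 13), (0, 18), (0, 21), (0, 26), (0, 29), (1, 1), (1, 6), (1, 9), (1, 14), (1, 17), (1, 22), (1, 25), (1, 30), (6, 1), (6, 6), (6, 9), (6, 14), (6, 17), (6, 22), (6, 25), (6, 30), (7, 2), (7, 5), (7, 10), (7, 13), (7, 18), (7, 21), (7, 26), (7, 29)]

Answer: yes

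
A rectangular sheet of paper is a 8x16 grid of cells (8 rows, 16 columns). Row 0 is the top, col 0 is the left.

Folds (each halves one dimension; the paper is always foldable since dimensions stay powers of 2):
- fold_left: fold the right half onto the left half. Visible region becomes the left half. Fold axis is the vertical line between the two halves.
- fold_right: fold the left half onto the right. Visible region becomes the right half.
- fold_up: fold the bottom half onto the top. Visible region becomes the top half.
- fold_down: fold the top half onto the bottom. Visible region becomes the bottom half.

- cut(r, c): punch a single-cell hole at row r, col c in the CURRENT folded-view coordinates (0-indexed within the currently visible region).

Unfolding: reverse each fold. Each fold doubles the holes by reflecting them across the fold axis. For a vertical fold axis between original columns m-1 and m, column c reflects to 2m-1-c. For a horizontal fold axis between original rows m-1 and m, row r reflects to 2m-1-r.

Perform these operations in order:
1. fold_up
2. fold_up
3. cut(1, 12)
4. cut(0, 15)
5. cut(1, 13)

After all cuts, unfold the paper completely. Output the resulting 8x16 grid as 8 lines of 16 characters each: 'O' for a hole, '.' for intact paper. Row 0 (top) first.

Answer: ...............O
............OO..
............OO..
...............O
...............O
............OO..
............OO..
...............O

Derivation:
Op 1 fold_up: fold axis h@4; visible region now rows[0,4) x cols[0,16) = 4x16
Op 2 fold_up: fold axis h@2; visible region now rows[0,2) x cols[0,16) = 2x16
Op 3 cut(1, 12): punch at orig (1,12); cuts so far [(1, 12)]; region rows[0,2) x cols[0,16) = 2x16
Op 4 cut(0, 15): punch at orig (0,15); cuts so far [(0, 15), (1, 12)]; region rows[0,2) x cols[0,16) = 2x16
Op 5 cut(1, 13): punch at orig (1,13); cuts so far [(0, 15), (1, 12), (1, 13)]; region rows[0,2) x cols[0,16) = 2x16
Unfold 1 (reflect across h@2): 6 holes -> [(0, 15), (1, 12), (1, 13), (2, 12), (2, 13), (3, 15)]
Unfold 2 (reflect across h@4): 12 holes -> [(0, 15), (1, 12), (1, 13), (2, 12), (2, 13), (3, 15), (4, 15), (5, 12), (5, 13), (6, 12), (6, 13), (7, 15)]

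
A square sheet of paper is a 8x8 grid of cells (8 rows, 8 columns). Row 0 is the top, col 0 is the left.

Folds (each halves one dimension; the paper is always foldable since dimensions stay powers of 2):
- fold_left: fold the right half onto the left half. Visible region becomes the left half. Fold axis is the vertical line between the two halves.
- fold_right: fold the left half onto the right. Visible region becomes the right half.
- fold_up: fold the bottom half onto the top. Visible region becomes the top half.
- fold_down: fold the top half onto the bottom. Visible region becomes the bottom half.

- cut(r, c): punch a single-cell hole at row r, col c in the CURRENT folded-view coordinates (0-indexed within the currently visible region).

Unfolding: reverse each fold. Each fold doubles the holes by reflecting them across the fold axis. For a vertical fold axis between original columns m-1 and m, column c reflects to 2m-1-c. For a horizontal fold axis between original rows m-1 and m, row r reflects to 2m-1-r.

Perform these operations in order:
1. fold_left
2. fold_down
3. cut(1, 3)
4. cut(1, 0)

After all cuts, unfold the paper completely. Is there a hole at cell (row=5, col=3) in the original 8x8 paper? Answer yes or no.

Answer: yes

Derivation:
Op 1 fold_left: fold axis v@4; visible region now rows[0,8) x cols[0,4) = 8x4
Op 2 fold_down: fold axis h@4; visible region now rows[4,8) x cols[0,4) = 4x4
Op 3 cut(1, 3): punch at orig (5,3); cuts so far [(5, 3)]; region rows[4,8) x cols[0,4) = 4x4
Op 4 cut(1, 0): punch at orig (5,0); cuts so far [(5, 0), (5, 3)]; region rows[4,8) x cols[0,4) = 4x4
Unfold 1 (reflect across h@4): 4 holes -> [(2, 0), (2, 3), (5, 0), (5, 3)]
Unfold 2 (reflect across v@4): 8 holes -> [(2, 0), (2, 3), (2, 4), (2, 7), (5, 0), (5, 3), (5, 4), (5, 7)]
Holes: [(2, 0), (2, 3), (2, 4), (2, 7), (5, 0), (5, 3), (5, 4), (5, 7)]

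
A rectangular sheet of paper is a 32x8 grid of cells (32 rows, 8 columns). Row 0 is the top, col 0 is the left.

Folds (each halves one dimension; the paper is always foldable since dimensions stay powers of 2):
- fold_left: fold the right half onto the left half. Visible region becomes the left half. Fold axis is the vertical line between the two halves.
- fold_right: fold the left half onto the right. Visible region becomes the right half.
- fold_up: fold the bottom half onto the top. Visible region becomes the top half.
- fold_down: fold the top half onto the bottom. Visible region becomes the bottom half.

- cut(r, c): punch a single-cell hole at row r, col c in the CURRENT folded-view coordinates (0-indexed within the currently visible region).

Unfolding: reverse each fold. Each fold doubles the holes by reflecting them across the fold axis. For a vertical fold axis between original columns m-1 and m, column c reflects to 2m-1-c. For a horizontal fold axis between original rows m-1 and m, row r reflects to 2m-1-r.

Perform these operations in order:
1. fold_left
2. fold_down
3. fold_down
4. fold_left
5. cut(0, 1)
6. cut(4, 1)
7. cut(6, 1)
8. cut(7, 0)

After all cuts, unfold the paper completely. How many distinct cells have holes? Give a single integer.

Op 1 fold_left: fold axis v@4; visible region now rows[0,32) x cols[0,4) = 32x4
Op 2 fold_down: fold axis h@16; visible region now rows[16,32) x cols[0,4) = 16x4
Op 3 fold_down: fold axis h@24; visible region now rows[24,32) x cols[0,4) = 8x4
Op 4 fold_left: fold axis v@2; visible region now rows[24,32) x cols[0,2) = 8x2
Op 5 cut(0, 1): punch at orig (24,1); cuts so far [(24, 1)]; region rows[24,32) x cols[0,2) = 8x2
Op 6 cut(4, 1): punch at orig (28,1); cuts so far [(24, 1), (28, 1)]; region rows[24,32) x cols[0,2) = 8x2
Op 7 cut(6, 1): punch at orig (30,1); cuts so far [(24, 1), (28, 1), (30, 1)]; region rows[24,32) x cols[0,2) = 8x2
Op 8 cut(7, 0): punch at orig (31,0); cuts so far [(24, 1), (28, 1), (30, 1), (31, 0)]; region rows[24,32) x cols[0,2) = 8x2
Unfold 1 (reflect across v@2): 8 holes -> [(24, 1), (24, 2), (28, 1), (28, 2), (30, 1), (30, 2), (31, 0), (31, 3)]
Unfold 2 (reflect across h@24): 16 holes -> [(16, 0), (16, 3), (17, 1), (17, 2), (19, 1), (19, 2), (23, 1), (23, 2), (24, 1), (24, 2), (28, 1), (28, 2), (30, 1), (30, 2), (31, 0), (31, 3)]
Unfold 3 (reflect across h@16): 32 holes -> [(0, 0), (0, 3), (1, 1), (1, 2), (3, 1), (3, 2), (7, 1), (7, 2), (8, 1), (8, 2), (12, 1), (12, 2), (14, 1), (14, 2), (15, 0), (15, 3), (16, 0), (16, 3), (17, 1), (17, 2), (19, 1), (19, 2), (23, 1), (23, 2), (24, 1), (24, 2), (28, 1), (28, 2), (30, 1), (30, 2), (31, 0), (31, 3)]
Unfold 4 (reflect across v@4): 64 holes -> [(0, 0), (0, 3), (0, 4), (0, 7), (1, 1), (1, 2), (1, 5), (1, 6), (3, 1), (3, 2), (3, 5), (3, 6), (7, 1), (7, 2), (7, 5), (7, 6), (8, 1), (8, 2), (8, 5), (8, 6), (12, 1), (12, 2), (12, 5), (12, 6), (14, 1), (14, 2), (14, 5), (14, 6), (15, 0), (15, 3), (15, 4), (15, 7), (16, 0), (16, 3), (16, 4), (16, 7), (17, 1), (17, 2), (17, 5), (17, 6), (19, 1), (19, 2), (19, 5), (19, 6), (23, 1), (23, 2), (23, 5), (23, 6), (24, 1), (24, 2), (24, 5), (24, 6), (28, 1), (28, 2), (28, 5), (28, 6), (30, 1), (30, 2), (30, 5), (30, 6), (31, 0), (31, 3), (31, 4), (31, 7)]

Answer: 64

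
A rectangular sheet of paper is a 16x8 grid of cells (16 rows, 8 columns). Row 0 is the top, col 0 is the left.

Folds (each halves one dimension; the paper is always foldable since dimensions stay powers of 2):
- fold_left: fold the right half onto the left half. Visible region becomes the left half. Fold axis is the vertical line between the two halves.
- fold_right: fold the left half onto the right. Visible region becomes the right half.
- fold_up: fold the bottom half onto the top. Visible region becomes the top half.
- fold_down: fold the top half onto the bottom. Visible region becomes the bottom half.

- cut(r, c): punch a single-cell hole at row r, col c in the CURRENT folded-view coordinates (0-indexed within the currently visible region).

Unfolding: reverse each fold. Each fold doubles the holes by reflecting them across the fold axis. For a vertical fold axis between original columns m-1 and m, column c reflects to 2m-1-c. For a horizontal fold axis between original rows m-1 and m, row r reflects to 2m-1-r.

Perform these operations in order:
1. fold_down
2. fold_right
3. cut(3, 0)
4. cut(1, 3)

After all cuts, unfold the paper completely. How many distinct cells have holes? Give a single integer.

Op 1 fold_down: fold axis h@8; visible region now rows[8,16) x cols[0,8) = 8x8
Op 2 fold_right: fold axis v@4; visible region now rows[8,16) x cols[4,8) = 8x4
Op 3 cut(3, 0): punch at orig (11,4); cuts so far [(11, 4)]; region rows[8,16) x cols[4,8) = 8x4
Op 4 cut(1, 3): punch at orig (9,7); cuts so far [(9, 7), (11, 4)]; region rows[8,16) x cols[4,8) = 8x4
Unfold 1 (reflect across v@4): 4 holes -> [(9, 0), (9, 7), (11, 3), (11, 4)]
Unfold 2 (reflect across h@8): 8 holes -> [(4, 3), (4, 4), (6, 0), (6, 7), (9, 0), (9, 7), (11, 3), (11, 4)]

Answer: 8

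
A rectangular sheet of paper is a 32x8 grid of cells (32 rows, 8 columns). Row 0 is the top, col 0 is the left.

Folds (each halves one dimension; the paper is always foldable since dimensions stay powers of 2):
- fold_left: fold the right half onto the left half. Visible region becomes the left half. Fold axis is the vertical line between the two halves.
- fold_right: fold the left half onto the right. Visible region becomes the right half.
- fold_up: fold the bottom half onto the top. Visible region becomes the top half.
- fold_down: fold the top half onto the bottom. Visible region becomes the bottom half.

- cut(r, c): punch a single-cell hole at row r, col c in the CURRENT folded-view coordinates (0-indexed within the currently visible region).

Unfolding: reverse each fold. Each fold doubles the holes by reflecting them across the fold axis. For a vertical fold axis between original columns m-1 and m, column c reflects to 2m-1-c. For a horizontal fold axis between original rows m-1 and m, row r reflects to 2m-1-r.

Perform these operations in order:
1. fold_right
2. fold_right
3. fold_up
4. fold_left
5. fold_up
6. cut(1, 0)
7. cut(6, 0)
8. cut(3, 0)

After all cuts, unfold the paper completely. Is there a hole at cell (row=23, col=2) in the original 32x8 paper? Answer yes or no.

Op 1 fold_right: fold axis v@4; visible region now rows[0,32) x cols[4,8) = 32x4
Op 2 fold_right: fold axis v@6; visible region now rows[0,32) x cols[6,8) = 32x2
Op 3 fold_up: fold axis h@16; visible region now rows[0,16) x cols[6,8) = 16x2
Op 4 fold_left: fold axis v@7; visible region now rows[0,16) x cols[6,7) = 16x1
Op 5 fold_up: fold axis h@8; visible region now rows[0,8) x cols[6,7) = 8x1
Op 6 cut(1, 0): punch at orig (1,6); cuts so far [(1, 6)]; region rows[0,8) x cols[6,7) = 8x1
Op 7 cut(6, 0): punch at orig (6,6); cuts so far [(1, 6), (6, 6)]; region rows[0,8) x cols[6,7) = 8x1
Op 8 cut(3, 0): punch at orig (3,6); cuts so far [(1, 6), (3, 6), (6, 6)]; region rows[0,8) x cols[6,7) = 8x1
Unfold 1 (reflect across h@8): 6 holes -> [(1, 6), (3, 6), (6, 6), (9, 6), (12, 6), (14, 6)]
Unfold 2 (reflect across v@7): 12 holes -> [(1, 6), (1, 7), (3, 6), (3, 7), (6, 6), (6, 7), (9, 6), (9, 7), (12, 6), (12, 7), (14, 6), (14, 7)]
Unfold 3 (reflect across h@16): 24 holes -> [(1, 6), (1, 7), (3, 6), (3, 7), (6, 6), (6, 7), (9, 6), (9, 7), (12, 6), (12, 7), (14, 6), (14, 7), (17, 6), (17, 7), (19, 6), (19, 7), (22, 6), (22, 7), (25, 6), (25, 7), (28, 6), (28, 7), (30, 6), (30, 7)]
Unfold 4 (reflect across v@6): 48 holes -> [(1, 4), (1, 5), (1, 6), (1, 7), (3, 4), (3, 5), (3, 6), (3, 7), (6, 4), (6, 5), (6, 6), (6, 7), (9, 4), (9, 5), (9, 6), (9, 7), (12, 4), (12, 5), (12, 6), (12, 7), (14, 4), (14, 5), (14, 6), (14, 7), (17, 4), (17, 5), (17, 6), (17, 7), (19, 4), (19, 5), (19, 6), (19, 7), (22, 4), (22, 5), (22, 6), (22, 7), (25, 4), (25, 5), (25, 6), (25, 7), (28, 4), (28, 5), (28, 6), (28, 7), (30, 4), (30, 5), (30, 6), (30, 7)]
Unfold 5 (reflect across v@4): 96 holes -> [(1, 0), (1, 1), (1, 2), (1, 3), (1, 4), (1, 5), (1, 6), (1, 7), (3, 0), (3, 1), (3, 2), (3, 3), (3, 4), (3, 5), (3, 6), (3, 7), (6, 0), (6, 1), (6, 2), (6, 3), (6, 4), (6, 5), (6, 6), (6, 7), (9, 0), (9, 1), (9, 2), (9, 3), (9, 4), (9, 5), (9, 6), (9, 7), (12, 0), (12, 1), (12, 2), (12, 3), (12, 4), (12, 5), (12, 6), (12, 7), (14, 0), (14, 1), (14, 2), (14, 3), (14, 4), (14, 5), (14, 6), (14, 7), (17, 0), (17, 1), (17, 2), (17, 3), (17, 4), (17, 5), (17, 6), (17, 7), (19, 0), (19, 1), (19, 2), (19, 3), (19, 4), (19, 5), (19, 6), (19, 7), (22, 0), (22, 1), (22, 2), (22, 3), (22, 4), (22, 5), (22, 6), (22, 7), (25, 0), (25, 1), (25, 2), (25, 3), (25, 4), (25, 5), (25, 6), (25, 7), (28, 0), (28, 1), (28, 2), (28, 3), (28, 4), (28, 5), (28, 6), (28, 7), (30, 0), (30, 1), (30, 2), (30, 3), (30, 4), (30, 5), (30, 6), (30, 7)]
Holes: [(1, 0), (1, 1), (1, 2), (1, 3), (1, 4), (1, 5), (1, 6), (1, 7), (3, 0), (3, 1), (3, 2), (3, 3), (3, 4), (3, 5), (3, 6), (3, 7), (6, 0), (6, 1), (6, 2), (6, 3), (6, 4), (6, 5), (6, 6), (6, 7), (9, 0), (9, 1), (9, 2), (9, 3), (9, 4), (9, 5), (9, 6), (9, 7), (12, 0), (12, 1), (12, 2), (12, 3), (12, 4), (12, 5), (12, 6), (12, 7), (14, 0), (14, 1), (14, 2), (14, 3), (14, 4), (14, 5), (14, 6), (14, 7), (17, 0), (17, 1), (17, 2), (17, 3), (17, 4), (17, 5), (17, 6), (17, 7), (19, 0), (19, 1), (19, 2), (19, 3), (19, 4), (19, 5), (19, 6), (19, 7), (22, 0), (22, 1), (22, 2), (22, 3), (22, 4), (22, 5), (22, 6), (22, 7), (25, 0), (25, 1), (25, 2), (25, 3), (25, 4), (25, 5), (25, 6), (25, 7), (28, 0), (28, 1), (28, 2), (28, 3), (28, 4), (28, 5), (28, 6), (28, 7), (30, 0), (30, 1), (30, 2), (30, 3), (30, 4), (30, 5), (30, 6), (30, 7)]

Answer: no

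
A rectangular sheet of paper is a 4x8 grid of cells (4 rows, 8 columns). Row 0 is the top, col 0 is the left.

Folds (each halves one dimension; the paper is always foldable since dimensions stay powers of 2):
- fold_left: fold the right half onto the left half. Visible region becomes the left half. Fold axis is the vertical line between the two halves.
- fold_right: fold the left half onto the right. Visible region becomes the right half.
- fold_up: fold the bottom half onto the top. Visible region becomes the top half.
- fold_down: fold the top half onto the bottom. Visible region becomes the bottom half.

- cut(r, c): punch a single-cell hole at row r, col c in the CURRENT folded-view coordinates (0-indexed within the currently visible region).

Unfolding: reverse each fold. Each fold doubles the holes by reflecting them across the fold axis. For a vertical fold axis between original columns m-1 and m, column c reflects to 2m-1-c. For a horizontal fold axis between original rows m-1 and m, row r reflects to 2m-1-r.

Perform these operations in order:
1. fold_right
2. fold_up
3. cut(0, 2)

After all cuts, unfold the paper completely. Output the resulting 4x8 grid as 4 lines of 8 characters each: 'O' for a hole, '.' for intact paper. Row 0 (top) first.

Op 1 fold_right: fold axis v@4; visible region now rows[0,4) x cols[4,8) = 4x4
Op 2 fold_up: fold axis h@2; visible region now rows[0,2) x cols[4,8) = 2x4
Op 3 cut(0, 2): punch at orig (0,6); cuts so far [(0, 6)]; region rows[0,2) x cols[4,8) = 2x4
Unfold 1 (reflect across h@2): 2 holes -> [(0, 6), (3, 6)]
Unfold 2 (reflect across v@4): 4 holes -> [(0, 1), (0, 6), (3, 1), (3, 6)]

Answer: .O....O.
........
........
.O....O.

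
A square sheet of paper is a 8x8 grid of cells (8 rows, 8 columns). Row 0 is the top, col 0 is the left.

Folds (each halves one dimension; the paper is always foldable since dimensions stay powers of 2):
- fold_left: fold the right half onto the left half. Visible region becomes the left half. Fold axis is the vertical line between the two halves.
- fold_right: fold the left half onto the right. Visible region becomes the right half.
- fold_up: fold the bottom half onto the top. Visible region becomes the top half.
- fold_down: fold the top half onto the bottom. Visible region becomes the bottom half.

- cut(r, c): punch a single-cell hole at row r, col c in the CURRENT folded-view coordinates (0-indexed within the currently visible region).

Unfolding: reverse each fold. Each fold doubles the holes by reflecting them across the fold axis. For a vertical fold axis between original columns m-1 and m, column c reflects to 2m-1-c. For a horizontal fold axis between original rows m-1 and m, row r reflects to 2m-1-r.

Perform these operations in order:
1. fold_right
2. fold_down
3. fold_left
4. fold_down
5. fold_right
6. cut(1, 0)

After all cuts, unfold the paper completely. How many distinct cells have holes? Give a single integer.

Op 1 fold_right: fold axis v@4; visible region now rows[0,8) x cols[4,8) = 8x4
Op 2 fold_down: fold axis h@4; visible region now rows[4,8) x cols[4,8) = 4x4
Op 3 fold_left: fold axis v@6; visible region now rows[4,8) x cols[4,6) = 4x2
Op 4 fold_down: fold axis h@6; visible region now rows[6,8) x cols[4,6) = 2x2
Op 5 fold_right: fold axis v@5; visible region now rows[6,8) x cols[5,6) = 2x1
Op 6 cut(1, 0): punch at orig (7,5); cuts so far [(7, 5)]; region rows[6,8) x cols[5,6) = 2x1
Unfold 1 (reflect across v@5): 2 holes -> [(7, 4), (7, 5)]
Unfold 2 (reflect across h@6): 4 holes -> [(4, 4), (4, 5), (7, 4), (7, 5)]
Unfold 3 (reflect across v@6): 8 holes -> [(4, 4), (4, 5), (4, 6), (4, 7), (7, 4), (7, 5), (7, 6), (7, 7)]
Unfold 4 (reflect across h@4): 16 holes -> [(0, 4), (0, 5), (0, 6), (0, 7), (3, 4), (3, 5), (3, 6), (3, 7), (4, 4), (4, 5), (4, 6), (4, 7), (7, 4), (7, 5), (7, 6), (7, 7)]
Unfold 5 (reflect across v@4): 32 holes -> [(0, 0), (0, 1), (0, 2), (0, 3), (0, 4), (0, 5), (0, 6), (0, 7), (3, 0), (3, 1), (3, 2), (3, 3), (3, 4), (3, 5), (3, 6), (3, 7), (4, 0), (4, 1), (4, 2), (4, 3), (4, 4), (4, 5), (4, 6), (4, 7), (7, 0), (7, 1), (7, 2), (7, 3), (7, 4), (7, 5), (7, 6), (7, 7)]

Answer: 32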